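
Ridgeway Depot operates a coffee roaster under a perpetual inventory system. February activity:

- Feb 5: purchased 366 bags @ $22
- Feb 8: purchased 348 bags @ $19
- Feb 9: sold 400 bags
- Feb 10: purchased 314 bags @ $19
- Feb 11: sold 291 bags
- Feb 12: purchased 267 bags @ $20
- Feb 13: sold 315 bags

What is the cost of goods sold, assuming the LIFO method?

Feb 9, 400 sold [LIFO — newest first]: 348 @ $19 + 52 @ $22 = $7,756
Feb 11, 291 sold [LIFO — newest first]: 291 @ $19 = $5,529
Feb 13, 315 sold [LIFO — newest first]: 267 @ $20 + 23 @ $19 + 25 @ $22 = $6,327
Total COGS = $7,756 + $5,529 + $6,327 = $19,612
Ending inventory: 289 @ $22 = $6,358

COGS = $19,612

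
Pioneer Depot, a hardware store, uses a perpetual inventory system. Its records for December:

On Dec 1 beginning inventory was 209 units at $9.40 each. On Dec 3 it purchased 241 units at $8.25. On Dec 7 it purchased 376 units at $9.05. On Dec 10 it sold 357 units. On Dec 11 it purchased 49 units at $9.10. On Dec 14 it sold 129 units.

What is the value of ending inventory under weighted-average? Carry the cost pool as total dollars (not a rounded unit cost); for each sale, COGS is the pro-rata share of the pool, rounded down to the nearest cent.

After Dec 1: 209 on hand, pool $1,964.60 (≈ $9.4000 each)
After Dec 3: 450 on hand, pool $3,952.85 (≈ $8.7841 each)
After Dec 7: 826 on hand, pool $7,355.65 (≈ $8.9051 each)
Dec 10, sell 357: 357/826 × $7,355.65 → $3,179.13
After Dec 11: 518 on hand, pool $4,622.42 (≈ $8.9236 each)
Dec 14, sell 129: 129/518 × $4,622.42 → $1,151.14
Total COGS = $3,179.13 + $1,151.14 = $4,330.27
Ending inventory (cost pool remaining) = $3,471.28

Ending inventory = $3,471.28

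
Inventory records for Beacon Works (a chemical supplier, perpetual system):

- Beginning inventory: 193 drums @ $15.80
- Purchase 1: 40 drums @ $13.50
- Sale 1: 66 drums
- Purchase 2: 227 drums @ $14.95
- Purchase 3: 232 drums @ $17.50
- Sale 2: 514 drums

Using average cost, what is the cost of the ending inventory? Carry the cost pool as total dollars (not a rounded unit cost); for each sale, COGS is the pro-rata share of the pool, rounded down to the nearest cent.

After Beginning: 193 on hand, pool $3,049.40 (≈ $15.8000 each)
After Purchase 1: 233 on hand, pool $3,589.40 (≈ $15.4052 each)
Sale 1, sell 66: 66/233 × $3,589.40 → $1,016.73
After Purchase 2: 394 on hand, pool $5,966.32 (≈ $15.1429 each)
After Purchase 3: 626 on hand, pool $10,026.32 (≈ $16.0165 each)
Sale 2, sell 514: 514/626 × $10,026.32 → $8,232.47
Total COGS = $1,016.73 + $8,232.47 = $9,249.20
Ending inventory (cost pool remaining) = $1,793.85

Ending inventory = $1,793.85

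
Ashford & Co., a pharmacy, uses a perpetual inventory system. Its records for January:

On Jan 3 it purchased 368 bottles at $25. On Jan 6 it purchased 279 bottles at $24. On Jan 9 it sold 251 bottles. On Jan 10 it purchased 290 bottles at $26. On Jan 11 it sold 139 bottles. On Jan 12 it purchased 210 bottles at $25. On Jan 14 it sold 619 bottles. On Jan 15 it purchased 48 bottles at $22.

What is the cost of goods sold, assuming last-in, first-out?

COGS = $25,236

Jan 9, 251 sold [LIFO — newest first]: 251 @ $24 = $6,024
Jan 11, 139 sold [LIFO — newest first]: 139 @ $26 = $3,614
Jan 14, 619 sold [LIFO — newest first]: 210 @ $25 + 151 @ $26 + 28 @ $24 + 230 @ $25 = $15,598
Total COGS = $6,024 + $3,614 + $15,598 = $25,236
Ending inventory: 138 @ $25 + 48 @ $22 = $4,506
Check: goods available $29,742 = COGS $25,236 + ending $4,506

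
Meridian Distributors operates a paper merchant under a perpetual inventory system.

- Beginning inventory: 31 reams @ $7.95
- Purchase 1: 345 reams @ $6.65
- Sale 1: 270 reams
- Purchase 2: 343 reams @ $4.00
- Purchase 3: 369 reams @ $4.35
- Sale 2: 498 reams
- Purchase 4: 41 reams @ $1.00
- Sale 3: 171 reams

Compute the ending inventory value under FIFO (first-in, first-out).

Ending inventory = $689.15

Sale 1 (270) [FIFO — oldest first]: 31 @ $7.95 + 239 @ $6.65 = $1,835.80
Sale 2 (498) [FIFO — oldest first]: 106 @ $6.65 + 343 @ $4.00 + 49 @ $4.35 = $2,290.05
Sale 3 (171) [FIFO — oldest first]: 171 @ $4.35 = $743.85
Total COGS = $1,835.80 + $2,290.05 + $743.85 = $4,869.70
Ending inventory: 149 @ $4.35 + 41 @ $1.00 = $689.15
Check: goods available $5,558.85 = COGS $4,869.70 + ending $689.15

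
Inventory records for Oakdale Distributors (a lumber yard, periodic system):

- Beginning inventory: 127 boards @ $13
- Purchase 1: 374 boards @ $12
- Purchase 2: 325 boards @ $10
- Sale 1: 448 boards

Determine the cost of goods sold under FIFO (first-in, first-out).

COGS = $5,503

Sale 1 (448) [FIFO — oldest first]: 127 @ $13 + 321 @ $12 = $5,503
Ending inventory: 53 @ $12 + 325 @ $10 = $3,886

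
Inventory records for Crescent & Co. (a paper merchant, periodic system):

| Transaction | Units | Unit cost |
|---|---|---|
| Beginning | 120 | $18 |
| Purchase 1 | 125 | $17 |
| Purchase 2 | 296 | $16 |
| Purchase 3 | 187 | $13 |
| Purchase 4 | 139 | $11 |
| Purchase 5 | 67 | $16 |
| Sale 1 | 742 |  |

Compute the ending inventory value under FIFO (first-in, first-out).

Sale 1 (742) [FIFO — oldest first]: 120 @ $18 + 125 @ $17 + 296 @ $16 + 187 @ $13 + 14 @ $11 = $11,606
Ending inventory: 125 @ $11 + 67 @ $16 = $2,447

Ending inventory = $2,447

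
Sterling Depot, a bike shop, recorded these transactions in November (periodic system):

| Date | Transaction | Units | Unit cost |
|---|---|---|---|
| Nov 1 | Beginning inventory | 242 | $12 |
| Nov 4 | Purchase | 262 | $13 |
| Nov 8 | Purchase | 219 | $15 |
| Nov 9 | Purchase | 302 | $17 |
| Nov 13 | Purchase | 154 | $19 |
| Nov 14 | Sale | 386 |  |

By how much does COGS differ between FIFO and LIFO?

FIFO COGS: 242 @ $12 + 144 @ $13 = $4,776
LIFO COGS: 154 @ $19 + 232 @ $17 = $6,870
Difference = |$4,776 − $6,870| = $2,094

$2,094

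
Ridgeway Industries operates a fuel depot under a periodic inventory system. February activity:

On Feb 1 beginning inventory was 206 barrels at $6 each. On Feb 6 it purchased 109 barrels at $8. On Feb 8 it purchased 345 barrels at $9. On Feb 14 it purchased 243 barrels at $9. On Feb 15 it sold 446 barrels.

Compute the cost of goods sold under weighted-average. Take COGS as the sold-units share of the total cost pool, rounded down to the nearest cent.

COGS = $3,654.92

Feb 15, sell 446: 446/903 × $7,400.00 → $3,654.92
Ending inventory (cost pool remaining) = $3,745.08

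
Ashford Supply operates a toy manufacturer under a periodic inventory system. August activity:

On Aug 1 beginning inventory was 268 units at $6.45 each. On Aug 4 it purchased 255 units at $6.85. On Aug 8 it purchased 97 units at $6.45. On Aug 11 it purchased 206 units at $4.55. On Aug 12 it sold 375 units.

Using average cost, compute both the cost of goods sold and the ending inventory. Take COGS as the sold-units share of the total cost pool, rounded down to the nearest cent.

Aug 12, sell 375: 375/826 × $5,038.30 → $2,287.36
Ending inventory (cost pool remaining) = $2,750.94

COGS = $2,287.36; ending inventory = $2,750.94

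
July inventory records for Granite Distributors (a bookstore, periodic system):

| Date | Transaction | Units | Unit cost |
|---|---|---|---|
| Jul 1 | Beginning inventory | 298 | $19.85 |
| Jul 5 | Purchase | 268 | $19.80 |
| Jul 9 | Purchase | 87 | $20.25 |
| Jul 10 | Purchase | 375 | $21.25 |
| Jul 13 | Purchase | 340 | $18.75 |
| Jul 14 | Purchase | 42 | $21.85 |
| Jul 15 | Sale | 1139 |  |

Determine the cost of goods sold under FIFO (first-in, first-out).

Jul 15, 1139 sold [FIFO — oldest first]: 298 @ $19.85 + 268 @ $19.80 + 87 @ $20.25 + 375 @ $21.25 + 111 @ $18.75 = $23,033.45
Ending inventory: 229 @ $18.75 + 42 @ $21.85 = $5,211.45
Check: goods available $28,244.90 = COGS $23,033.45 + ending $5,211.45

COGS = $23,033.45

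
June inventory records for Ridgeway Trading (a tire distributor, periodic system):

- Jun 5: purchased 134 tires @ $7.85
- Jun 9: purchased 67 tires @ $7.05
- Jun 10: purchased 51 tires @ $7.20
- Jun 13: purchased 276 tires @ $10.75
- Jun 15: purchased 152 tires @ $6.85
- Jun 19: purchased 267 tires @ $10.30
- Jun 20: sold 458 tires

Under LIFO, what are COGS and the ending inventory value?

Jun 20, 458 sold [LIFO — newest first]: 267 @ $10.30 + 152 @ $6.85 + 39 @ $10.75 = $4,210.55
Ending inventory: 134 @ $7.85 + 67 @ $7.05 + 51 @ $7.20 + 237 @ $10.75 = $4,439.20
Check: goods available $8,649.75 = COGS $4,210.55 + ending $4,439.20

COGS = $4,210.55; ending inventory = $4,439.20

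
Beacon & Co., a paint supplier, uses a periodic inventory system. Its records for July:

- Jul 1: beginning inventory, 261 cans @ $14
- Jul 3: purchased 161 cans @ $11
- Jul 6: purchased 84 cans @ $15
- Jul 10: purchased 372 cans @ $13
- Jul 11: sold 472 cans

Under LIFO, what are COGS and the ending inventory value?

Jul 11, 472 sold [LIFO — newest first]: 372 @ $13 + 84 @ $15 + 16 @ $11 = $6,272
Ending inventory: 261 @ $14 + 145 @ $11 = $5,249

COGS = $6,272; ending inventory = $5,249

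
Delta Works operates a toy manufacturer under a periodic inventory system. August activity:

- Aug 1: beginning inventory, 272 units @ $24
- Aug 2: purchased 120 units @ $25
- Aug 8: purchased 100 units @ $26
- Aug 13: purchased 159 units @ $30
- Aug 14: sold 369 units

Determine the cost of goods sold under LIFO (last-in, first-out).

Aug 14, 369 sold [LIFO — newest first]: 159 @ $30 + 100 @ $26 + 110 @ $25 = $10,120
Ending inventory: 272 @ $24 + 10 @ $25 = $6,778

COGS = $10,120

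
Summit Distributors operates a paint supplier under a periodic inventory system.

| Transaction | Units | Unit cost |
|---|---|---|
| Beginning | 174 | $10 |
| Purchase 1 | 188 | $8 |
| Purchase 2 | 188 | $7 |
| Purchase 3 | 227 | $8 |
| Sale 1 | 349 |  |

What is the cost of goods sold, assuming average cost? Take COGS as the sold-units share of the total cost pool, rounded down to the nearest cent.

Sale 1, sell 349: 349/777 × $6,376.00 → $2,863.86
Ending inventory (cost pool remaining) = $3,512.14

COGS = $2,863.86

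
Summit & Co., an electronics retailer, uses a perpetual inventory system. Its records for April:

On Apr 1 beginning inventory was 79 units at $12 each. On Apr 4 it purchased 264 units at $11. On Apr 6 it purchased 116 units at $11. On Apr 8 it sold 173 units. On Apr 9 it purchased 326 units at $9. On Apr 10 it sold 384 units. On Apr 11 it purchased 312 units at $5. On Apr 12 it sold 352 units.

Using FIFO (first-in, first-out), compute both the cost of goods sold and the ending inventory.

Apr 8, 173 sold [FIFO — oldest first]: 79 @ $12 + 94 @ $11 = $1,982
Apr 10, 384 sold [FIFO — oldest first]: 170 @ $11 + 116 @ $11 + 98 @ $9 = $4,028
Apr 12, 352 sold [FIFO — oldest first]: 228 @ $9 + 124 @ $5 = $2,672
Total COGS = $1,982 + $4,028 + $2,672 = $8,682
Ending inventory: 188 @ $5 = $940
Check: goods available $9,622 = COGS $8,682 + ending $940

COGS = $8,682; ending inventory = $940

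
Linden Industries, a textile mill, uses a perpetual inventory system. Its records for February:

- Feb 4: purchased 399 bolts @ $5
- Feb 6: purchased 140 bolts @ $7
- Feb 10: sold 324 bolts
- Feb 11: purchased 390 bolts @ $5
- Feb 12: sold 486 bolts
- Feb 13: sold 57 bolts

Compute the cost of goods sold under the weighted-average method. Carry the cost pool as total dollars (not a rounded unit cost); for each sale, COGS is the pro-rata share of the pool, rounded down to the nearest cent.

After Feb 4: 399 on hand, pool $1,995.00 (≈ $5.0000 each)
After Feb 6: 539 on hand, pool $2,975.00 (≈ $5.5195 each)
Feb 10, sell 324: 324/539 × $2,975.00 → $1,788.31
After Feb 11: 605 on hand, pool $3,136.69 (≈ $5.1846 each)
Feb 12, sell 486: 486/605 × $3,136.69 → $2,519.72
Feb 13, sell 57: 57/119 × $616.97 → $295.52
Total COGS = $1,788.31 + $2,519.72 + $295.52 = $4,603.55
Ending inventory (cost pool remaining) = $321.45

COGS = $4,603.55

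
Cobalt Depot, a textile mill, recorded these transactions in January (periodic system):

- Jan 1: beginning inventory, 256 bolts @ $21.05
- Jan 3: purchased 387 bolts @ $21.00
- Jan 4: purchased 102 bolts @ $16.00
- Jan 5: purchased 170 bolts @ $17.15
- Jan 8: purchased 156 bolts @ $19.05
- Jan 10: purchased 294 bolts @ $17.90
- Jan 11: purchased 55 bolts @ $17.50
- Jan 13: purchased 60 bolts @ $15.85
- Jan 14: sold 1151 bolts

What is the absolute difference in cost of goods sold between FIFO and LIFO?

FIFO COGS: 256 @ $21.05 + 387 @ $21.00 + 102 @ $16.00 + 170 @ $17.15 + 156 @ $19.05 + 80 @ $17.90 = $22,467.10
LIFO COGS: 60 @ $15.85 + 55 @ $17.50 + 294 @ $17.90 + 156 @ $19.05 + 170 @ $17.15 + 102 @ $16.00 + 314 @ $21.00 = $21,289.40
Difference = |$22,467.10 − $21,289.40| = $1,177.70

$1,177.70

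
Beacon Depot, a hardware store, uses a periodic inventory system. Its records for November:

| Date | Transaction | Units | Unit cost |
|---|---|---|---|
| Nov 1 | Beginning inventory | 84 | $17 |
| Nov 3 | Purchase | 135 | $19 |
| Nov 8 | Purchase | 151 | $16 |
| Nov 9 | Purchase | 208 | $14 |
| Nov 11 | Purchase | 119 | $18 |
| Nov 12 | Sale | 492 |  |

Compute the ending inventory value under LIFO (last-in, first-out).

Nov 12, 492 sold [LIFO — newest first]: 119 @ $18 + 208 @ $14 + 151 @ $16 + 14 @ $19 = $7,736
Ending inventory: 84 @ $17 + 121 @ $19 = $3,727

Ending inventory = $3,727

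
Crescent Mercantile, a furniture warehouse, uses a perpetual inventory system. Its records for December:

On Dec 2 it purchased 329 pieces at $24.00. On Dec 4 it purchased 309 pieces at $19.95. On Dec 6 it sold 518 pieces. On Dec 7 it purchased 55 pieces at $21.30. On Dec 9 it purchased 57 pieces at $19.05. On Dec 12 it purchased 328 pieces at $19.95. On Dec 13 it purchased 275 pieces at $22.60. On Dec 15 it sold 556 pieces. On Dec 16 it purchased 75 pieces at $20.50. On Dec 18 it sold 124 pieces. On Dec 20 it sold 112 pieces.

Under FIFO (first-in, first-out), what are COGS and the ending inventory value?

COGS = $28,104.70; ending inventory = $2,509.30

Dec 6, 518 sold [FIFO — oldest first]: 329 @ $24.00 + 189 @ $19.95 = $11,666.55
Dec 15, 556 sold [FIFO — oldest first]: 120 @ $19.95 + 55 @ $21.30 + 57 @ $19.05 + 324 @ $19.95 = $11,115.15
Dec 18, 124 sold [FIFO — oldest first]: 4 @ $19.95 + 120 @ $22.60 = $2,791.80
Dec 20, 112 sold [FIFO — oldest first]: 112 @ $22.60 = $2,531.20
Total COGS = $11,666.55 + $11,115.15 + $2,791.80 + $2,531.20 = $28,104.70
Ending inventory: 43 @ $22.60 + 75 @ $20.50 = $2,509.30
Check: goods available $30,614.00 = COGS $28,104.70 + ending $2,509.30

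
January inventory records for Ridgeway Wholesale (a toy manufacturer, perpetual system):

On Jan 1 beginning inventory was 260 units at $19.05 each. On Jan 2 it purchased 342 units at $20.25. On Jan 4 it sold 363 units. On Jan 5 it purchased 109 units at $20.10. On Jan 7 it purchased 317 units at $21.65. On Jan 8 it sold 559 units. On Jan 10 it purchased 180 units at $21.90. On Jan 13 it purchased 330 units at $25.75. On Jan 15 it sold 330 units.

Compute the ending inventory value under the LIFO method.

Jan 4, 363 sold [LIFO — newest first]: 342 @ $20.25 + 21 @ $19.05 = $7,325.55
Jan 8, 559 sold [LIFO — newest first]: 317 @ $21.65 + 109 @ $20.10 + 133 @ $19.05 = $11,587.60
Jan 15, 330 sold [LIFO — newest first]: 330 @ $25.75 = $8,497.50
Total COGS = $7,325.55 + $11,587.60 + $8,497.50 = $27,410.65
Ending inventory: 106 @ $19.05 + 180 @ $21.90 = $5,961.30

Ending inventory = $5,961.30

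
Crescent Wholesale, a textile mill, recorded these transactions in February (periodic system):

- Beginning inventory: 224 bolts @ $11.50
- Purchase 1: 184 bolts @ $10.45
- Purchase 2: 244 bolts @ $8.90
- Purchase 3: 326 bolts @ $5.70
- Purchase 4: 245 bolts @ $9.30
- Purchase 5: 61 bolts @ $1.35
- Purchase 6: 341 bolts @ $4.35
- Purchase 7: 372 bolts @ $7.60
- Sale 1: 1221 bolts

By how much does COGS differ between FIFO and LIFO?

$2,965.70

FIFO COGS: 224 @ $11.50 + 184 @ $10.45 + 244 @ $8.90 + 326 @ $5.70 + 243 @ $9.30 = $10,788.50
LIFO COGS: 372 @ $7.60 + 341 @ $4.35 + 61 @ $1.35 + 245 @ $9.30 + 202 @ $5.70 = $7,822.80
Difference = |$10,788.50 − $7,822.80| = $2,965.70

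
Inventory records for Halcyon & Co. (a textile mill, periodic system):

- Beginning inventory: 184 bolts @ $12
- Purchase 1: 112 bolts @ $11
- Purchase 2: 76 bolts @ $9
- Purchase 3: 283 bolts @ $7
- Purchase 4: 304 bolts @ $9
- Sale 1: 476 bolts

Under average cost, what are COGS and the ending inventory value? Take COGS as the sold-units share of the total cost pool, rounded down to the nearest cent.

COGS = $4,388.23; ending inventory = $4,452.77

Sale 1, sell 476: 476/959 × $8,841.00 → $4,388.23
Ending inventory (cost pool remaining) = $4,452.77
Check: goods available $8,841.00 = COGS $4,388.23 + ending $4,452.77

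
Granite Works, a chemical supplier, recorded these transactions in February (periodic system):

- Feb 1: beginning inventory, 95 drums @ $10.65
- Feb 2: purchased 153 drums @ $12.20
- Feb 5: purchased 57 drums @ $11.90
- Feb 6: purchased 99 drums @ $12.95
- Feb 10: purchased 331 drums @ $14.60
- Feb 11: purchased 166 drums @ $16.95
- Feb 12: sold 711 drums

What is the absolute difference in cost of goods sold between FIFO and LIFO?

$993.35

FIFO COGS: 95 @ $10.65 + 153 @ $12.20 + 57 @ $11.90 + 99 @ $12.95 + 307 @ $14.60 = $9,320.90
LIFO COGS: 166 @ $16.95 + 331 @ $14.60 + 99 @ $12.95 + 57 @ $11.90 + 58 @ $12.20 = $10,314.25
Difference = |$9,320.90 − $10,314.25| = $993.35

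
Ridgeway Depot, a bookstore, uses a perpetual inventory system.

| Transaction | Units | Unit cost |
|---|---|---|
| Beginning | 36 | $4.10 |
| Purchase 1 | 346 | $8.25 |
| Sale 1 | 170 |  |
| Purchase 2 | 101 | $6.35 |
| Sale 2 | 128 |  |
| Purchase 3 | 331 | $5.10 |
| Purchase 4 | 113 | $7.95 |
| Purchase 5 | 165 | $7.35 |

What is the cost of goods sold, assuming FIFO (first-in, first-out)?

COGS = $2,309.10

Sale 1 (170) [FIFO — oldest first]: 36 @ $4.10 + 134 @ $8.25 = $1,253.10
Sale 2 (128) [FIFO — oldest first]: 128 @ $8.25 = $1,056.00
Total COGS = $1,253.10 + $1,056.00 = $2,309.10
Ending inventory: 84 @ $8.25 + 101 @ $6.35 + 331 @ $5.10 + 113 @ $7.95 + 165 @ $7.35 = $5,133.55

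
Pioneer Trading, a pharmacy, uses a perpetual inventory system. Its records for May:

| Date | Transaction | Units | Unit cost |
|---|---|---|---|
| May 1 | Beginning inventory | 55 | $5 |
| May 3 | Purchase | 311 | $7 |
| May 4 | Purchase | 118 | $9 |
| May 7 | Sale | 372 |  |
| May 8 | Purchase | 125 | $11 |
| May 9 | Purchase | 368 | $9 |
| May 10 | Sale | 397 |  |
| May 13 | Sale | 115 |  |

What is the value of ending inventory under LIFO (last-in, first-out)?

May 7, 372 sold [LIFO — newest first]: 118 @ $9 + 254 @ $7 = $2,840
May 10, 397 sold [LIFO — newest first]: 368 @ $9 + 29 @ $11 = $3,631
May 13, 115 sold [LIFO — newest first]: 96 @ $11 + 19 @ $7 = $1,189
Total COGS = $2,840 + $3,631 + $1,189 = $7,660
Ending inventory: 55 @ $5 + 38 @ $7 = $541
Check: goods available $8,201 = COGS $7,660 + ending $541

Ending inventory = $541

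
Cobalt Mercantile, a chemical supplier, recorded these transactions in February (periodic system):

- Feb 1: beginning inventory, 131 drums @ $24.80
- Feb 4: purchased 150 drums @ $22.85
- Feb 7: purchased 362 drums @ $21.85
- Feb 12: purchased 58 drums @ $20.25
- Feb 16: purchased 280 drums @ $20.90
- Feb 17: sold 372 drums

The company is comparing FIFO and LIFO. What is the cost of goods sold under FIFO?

FIFO COGS: 131 @ $24.80 + 150 @ $22.85 + 91 @ $21.85 = $8,664.65
LIFO COGS: 280 @ $20.90 + 58 @ $20.25 + 34 @ $21.85 = $7,769.40

COGS = $8,664.65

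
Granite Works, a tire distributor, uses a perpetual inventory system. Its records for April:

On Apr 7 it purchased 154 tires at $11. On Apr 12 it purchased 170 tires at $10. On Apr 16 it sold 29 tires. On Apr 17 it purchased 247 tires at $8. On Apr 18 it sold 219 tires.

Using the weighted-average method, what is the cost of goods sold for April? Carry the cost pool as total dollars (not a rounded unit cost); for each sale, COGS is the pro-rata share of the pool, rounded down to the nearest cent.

After Apr 7: 154 on hand, pool $1,694.00 (≈ $11.0000 each)
After Apr 12: 324 on hand, pool $3,394.00 (≈ $10.4753 each)
Apr 16, sell 29: 29/324 × $3,394.00 → $303.78
After Apr 17: 542 on hand, pool $5,066.22 (≈ $9.3473 each)
Apr 18, sell 219: 219/542 × $5,066.22 → $2,047.05
Total COGS = $303.78 + $2,047.05 = $2,350.83
Ending inventory (cost pool remaining) = $3,019.17

COGS = $2,350.83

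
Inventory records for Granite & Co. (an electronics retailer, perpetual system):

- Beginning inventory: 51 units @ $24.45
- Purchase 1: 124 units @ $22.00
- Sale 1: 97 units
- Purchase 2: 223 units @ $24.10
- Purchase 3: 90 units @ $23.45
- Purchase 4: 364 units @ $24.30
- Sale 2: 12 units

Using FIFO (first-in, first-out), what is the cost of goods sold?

Sale 1 (97) [FIFO — oldest first]: 51 @ $24.45 + 46 @ $22.00 = $2,258.95
Sale 2 (12) [FIFO — oldest first]: 12 @ $22.00 = $264.00
Total COGS = $2,258.95 + $264.00 = $2,522.95
Ending inventory: 66 @ $22.00 + 223 @ $24.10 + 90 @ $23.45 + 364 @ $24.30 = $17,782.00
Check: goods available $20,304.95 = COGS $2,522.95 + ending $17,782.00

COGS = $2,522.95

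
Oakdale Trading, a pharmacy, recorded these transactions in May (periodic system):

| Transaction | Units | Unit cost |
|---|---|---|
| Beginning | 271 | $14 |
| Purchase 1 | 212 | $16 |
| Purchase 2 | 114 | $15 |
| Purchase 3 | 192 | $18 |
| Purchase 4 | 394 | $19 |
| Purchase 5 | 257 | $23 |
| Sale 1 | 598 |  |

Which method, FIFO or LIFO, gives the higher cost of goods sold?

FIFO COGS: 271 @ $14 + 212 @ $16 + 114 @ $15 + 1 @ $18 = $8,914
LIFO COGS: 257 @ $23 + 341 @ $19 = $12,390

LIFO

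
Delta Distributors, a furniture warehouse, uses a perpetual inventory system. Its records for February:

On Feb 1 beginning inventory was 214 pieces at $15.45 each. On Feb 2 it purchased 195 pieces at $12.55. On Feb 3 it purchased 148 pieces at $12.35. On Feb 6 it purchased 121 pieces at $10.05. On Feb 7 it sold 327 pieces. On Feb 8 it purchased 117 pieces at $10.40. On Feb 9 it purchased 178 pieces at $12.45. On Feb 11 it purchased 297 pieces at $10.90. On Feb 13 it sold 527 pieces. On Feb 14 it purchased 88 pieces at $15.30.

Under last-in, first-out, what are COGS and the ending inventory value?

Feb 7, 327 sold [LIFO — newest first]: 121 @ $10.05 + 148 @ $12.35 + 58 @ $12.55 = $3,771.75
Feb 13, 527 sold [LIFO — newest first]: 297 @ $10.90 + 178 @ $12.45 + 52 @ $10.40 = $5,994.20
Total COGS = $3,771.75 + $5,994.20 = $9,765.95
Ending inventory: 214 @ $15.45 + 137 @ $12.55 + 65 @ $10.40 + 88 @ $15.30 = $7,048.05
Check: goods available $16,814.00 = COGS $9,765.95 + ending $7,048.05

COGS = $9,765.95; ending inventory = $7,048.05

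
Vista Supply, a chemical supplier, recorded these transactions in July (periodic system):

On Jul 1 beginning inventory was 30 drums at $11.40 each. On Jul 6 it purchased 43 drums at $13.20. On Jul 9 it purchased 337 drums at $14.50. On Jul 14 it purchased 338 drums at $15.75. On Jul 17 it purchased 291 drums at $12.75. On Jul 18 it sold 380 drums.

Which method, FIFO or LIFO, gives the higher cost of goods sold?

FIFO COGS: 30 @ $11.40 + 43 @ $13.20 + 307 @ $14.50 = $5,361.10
LIFO COGS: 291 @ $12.75 + 89 @ $15.75 = $5,112.00

FIFO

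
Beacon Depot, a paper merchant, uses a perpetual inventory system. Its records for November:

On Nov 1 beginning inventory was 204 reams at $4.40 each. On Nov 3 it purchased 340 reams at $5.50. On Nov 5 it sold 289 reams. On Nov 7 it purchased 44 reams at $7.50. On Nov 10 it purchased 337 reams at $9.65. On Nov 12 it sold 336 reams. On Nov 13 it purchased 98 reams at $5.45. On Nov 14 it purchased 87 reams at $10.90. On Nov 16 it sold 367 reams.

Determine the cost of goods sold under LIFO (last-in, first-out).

COGS = $7,312.85

Nov 5, 289 sold [LIFO — newest first]: 289 @ $5.50 = $1,589.50
Nov 12, 336 sold [LIFO — newest first]: 336 @ $9.65 = $3,242.40
Nov 16, 367 sold [LIFO — newest first]: 87 @ $10.90 + 98 @ $5.45 + 1 @ $9.65 + 44 @ $7.50 + 51 @ $5.50 + 86 @ $4.40 = $2,480.95
Total COGS = $1,589.50 + $3,242.40 + $2,480.95 = $7,312.85
Ending inventory: 118 @ $4.40 = $519.20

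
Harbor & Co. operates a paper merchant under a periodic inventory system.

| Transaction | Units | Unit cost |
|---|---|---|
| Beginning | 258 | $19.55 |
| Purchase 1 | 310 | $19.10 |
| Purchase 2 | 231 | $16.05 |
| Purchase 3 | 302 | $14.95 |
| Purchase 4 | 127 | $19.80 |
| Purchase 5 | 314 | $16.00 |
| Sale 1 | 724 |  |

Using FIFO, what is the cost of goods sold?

COGS = $13,468.70

Sale 1 (724) [FIFO — oldest first]: 258 @ $19.55 + 310 @ $19.10 + 156 @ $16.05 = $13,468.70
Ending inventory: 75 @ $16.05 + 302 @ $14.95 + 127 @ $19.80 + 314 @ $16.00 = $13,257.25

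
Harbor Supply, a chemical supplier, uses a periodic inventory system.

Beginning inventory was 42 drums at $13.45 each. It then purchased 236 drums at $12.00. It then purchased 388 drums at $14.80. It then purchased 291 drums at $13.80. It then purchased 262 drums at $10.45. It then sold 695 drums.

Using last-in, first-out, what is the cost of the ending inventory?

Sale 1 (695) [LIFO — newest first]: 262 @ $10.45 + 291 @ $13.80 + 142 @ $14.80 = $8,855.30
Ending inventory: 42 @ $13.45 + 236 @ $12.00 + 246 @ $14.80 = $7,037.70
Check: goods available $15,893.00 = COGS $8,855.30 + ending $7,037.70

Ending inventory = $7,037.70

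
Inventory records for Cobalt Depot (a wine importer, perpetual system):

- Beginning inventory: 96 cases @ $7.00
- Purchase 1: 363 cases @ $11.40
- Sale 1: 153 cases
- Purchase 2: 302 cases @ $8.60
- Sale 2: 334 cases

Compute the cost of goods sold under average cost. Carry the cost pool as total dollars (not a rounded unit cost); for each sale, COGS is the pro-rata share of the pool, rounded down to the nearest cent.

After Beginning: 96 on hand, pool $672.00 (≈ $7.0000 each)
After Purchase 1: 459 on hand, pool $4,810.20 (≈ $10.4797 each)
Sale 1, sell 153: 153/459 × $4,810.20 → $1,603.40
After Purchase 2: 608 on hand, pool $5,804.00 (≈ $9.5461 each)
Sale 2, sell 334: 334/608 × $5,804.00 → $3,188.38
Total COGS = $1,603.40 + $3,188.38 = $4,791.78
Ending inventory (cost pool remaining) = $2,615.62
Check: goods available $7,407.40 = COGS $4,791.78 + ending $2,615.62

COGS = $4,791.78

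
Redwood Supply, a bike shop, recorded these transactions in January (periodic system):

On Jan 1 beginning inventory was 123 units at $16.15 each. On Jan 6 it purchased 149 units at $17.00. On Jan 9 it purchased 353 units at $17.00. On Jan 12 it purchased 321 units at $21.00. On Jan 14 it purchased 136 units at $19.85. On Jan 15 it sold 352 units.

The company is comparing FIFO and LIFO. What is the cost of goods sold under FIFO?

FIFO COGS: 123 @ $16.15 + 149 @ $17.00 + 80 @ $17.00 = $5,879.45
LIFO COGS: 136 @ $19.85 + 216 @ $21.00 = $7,235.60

COGS = $5,879.45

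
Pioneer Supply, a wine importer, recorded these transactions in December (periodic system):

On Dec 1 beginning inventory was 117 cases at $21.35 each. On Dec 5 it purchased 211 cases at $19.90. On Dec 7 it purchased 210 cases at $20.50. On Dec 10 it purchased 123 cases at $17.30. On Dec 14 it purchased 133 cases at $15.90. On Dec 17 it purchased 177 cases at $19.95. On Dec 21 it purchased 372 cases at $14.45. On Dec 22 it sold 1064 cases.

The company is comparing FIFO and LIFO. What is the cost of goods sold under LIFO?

COGS = $18,429.25

FIFO COGS: 117 @ $21.35 + 211 @ $19.90 + 210 @ $20.50 + 123 @ $17.30 + 133 @ $15.90 + 177 @ $19.95 + 93 @ $14.45 = $20,119.45
LIFO COGS: 372 @ $14.45 + 177 @ $19.95 + 133 @ $15.90 + 123 @ $17.30 + 210 @ $20.50 + 49 @ $19.90 = $18,429.25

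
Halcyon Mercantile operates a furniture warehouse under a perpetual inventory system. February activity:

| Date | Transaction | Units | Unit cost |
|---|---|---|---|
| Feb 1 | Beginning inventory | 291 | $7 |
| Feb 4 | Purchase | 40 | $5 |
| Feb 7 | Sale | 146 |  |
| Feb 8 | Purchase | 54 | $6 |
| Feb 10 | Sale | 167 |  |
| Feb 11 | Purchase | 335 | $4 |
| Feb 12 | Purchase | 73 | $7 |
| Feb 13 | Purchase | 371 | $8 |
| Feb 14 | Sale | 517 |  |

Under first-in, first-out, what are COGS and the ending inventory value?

Feb 7, 146 sold [FIFO — oldest first]: 146 @ $7 = $1,022
Feb 10, 167 sold [FIFO — oldest first]: 145 @ $7 + 22 @ $5 = $1,125
Feb 14, 517 sold [FIFO — oldest first]: 18 @ $5 + 54 @ $6 + 335 @ $4 + 73 @ $7 + 37 @ $8 = $2,561
Total COGS = $1,022 + $1,125 + $2,561 = $4,708
Ending inventory: 334 @ $8 = $2,672

COGS = $4,708; ending inventory = $2,672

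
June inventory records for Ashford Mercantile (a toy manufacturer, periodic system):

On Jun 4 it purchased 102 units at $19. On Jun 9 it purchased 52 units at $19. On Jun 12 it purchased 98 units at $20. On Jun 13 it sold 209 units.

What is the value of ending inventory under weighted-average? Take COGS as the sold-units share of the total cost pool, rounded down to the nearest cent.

Jun 13, sell 209: 209/252 × $4,886.00 → $4,052.27
Ending inventory (cost pool remaining) = $833.73

Ending inventory = $833.73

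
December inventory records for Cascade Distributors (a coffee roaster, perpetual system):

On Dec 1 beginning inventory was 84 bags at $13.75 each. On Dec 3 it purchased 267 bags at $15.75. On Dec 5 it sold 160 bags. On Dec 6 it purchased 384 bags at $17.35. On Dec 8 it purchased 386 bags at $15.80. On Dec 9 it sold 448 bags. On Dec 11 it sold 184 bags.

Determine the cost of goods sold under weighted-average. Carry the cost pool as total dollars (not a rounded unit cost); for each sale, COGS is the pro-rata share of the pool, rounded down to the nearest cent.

COGS = $12,754.04

After Dec 1: 84 on hand, pool $1,155.00 (≈ $13.7500 each)
After Dec 3: 351 on hand, pool $5,360.25 (≈ $15.2714 each)
Dec 5, sell 160: 160/351 × $5,360.25 → $2,443.41
After Dec 6: 575 on hand, pool $9,579.24 (≈ $16.6595 each)
After Dec 8: 961 on hand, pool $15,678.04 (≈ $16.3143 each)
Dec 9, sell 448: 448/961 × $15,678.04 → $7,308.80
Dec 11, sell 184: 184/513 × $8,369.24 → $3,001.83
Total COGS = $2,443.41 + $7,308.80 + $3,001.83 = $12,754.04
Ending inventory (cost pool remaining) = $5,367.41
Check: goods available $18,121.45 = COGS $12,754.04 + ending $5,367.41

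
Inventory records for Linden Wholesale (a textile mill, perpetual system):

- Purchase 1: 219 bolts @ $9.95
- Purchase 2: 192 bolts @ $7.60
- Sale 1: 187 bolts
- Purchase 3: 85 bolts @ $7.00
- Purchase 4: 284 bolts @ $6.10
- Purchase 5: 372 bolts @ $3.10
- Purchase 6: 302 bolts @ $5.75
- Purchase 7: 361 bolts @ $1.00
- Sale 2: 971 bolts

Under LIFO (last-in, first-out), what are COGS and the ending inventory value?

Sale 1 (187) [LIFO — newest first]: 187 @ $7.60 = $1,421.20
Sale 2 (971) [LIFO — newest first]: 361 @ $1.00 + 302 @ $5.75 + 308 @ $3.10 = $3,052.30
Total COGS = $1,421.20 + $3,052.30 = $4,473.50
Ending inventory: 219 @ $9.95 + 5 @ $7.60 + 85 @ $7.00 + 284 @ $6.10 + 64 @ $3.10 = $4,742.85

COGS = $4,473.50; ending inventory = $4,742.85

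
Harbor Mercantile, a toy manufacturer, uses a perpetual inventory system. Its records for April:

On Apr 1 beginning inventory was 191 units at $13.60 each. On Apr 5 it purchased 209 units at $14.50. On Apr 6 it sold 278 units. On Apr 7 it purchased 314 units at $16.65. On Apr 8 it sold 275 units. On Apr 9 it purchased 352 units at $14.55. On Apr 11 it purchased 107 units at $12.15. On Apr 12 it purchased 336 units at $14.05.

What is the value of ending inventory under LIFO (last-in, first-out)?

Apr 6, 278 sold [LIFO — newest first]: 209 @ $14.50 + 69 @ $13.60 = $3,968.90
Apr 8, 275 sold [LIFO — newest first]: 275 @ $16.65 = $4,578.75
Total COGS = $3,968.90 + $4,578.75 = $8,547.65
Ending inventory: 122 @ $13.60 + 39 @ $16.65 + 352 @ $14.55 + 107 @ $12.15 + 336 @ $14.05 = $13,451.00

Ending inventory = $13,451.00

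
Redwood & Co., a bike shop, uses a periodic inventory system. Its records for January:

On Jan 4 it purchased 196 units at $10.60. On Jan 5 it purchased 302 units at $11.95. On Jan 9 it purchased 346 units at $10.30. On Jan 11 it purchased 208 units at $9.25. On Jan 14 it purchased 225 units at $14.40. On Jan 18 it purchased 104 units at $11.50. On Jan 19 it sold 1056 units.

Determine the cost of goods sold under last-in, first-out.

Jan 19, 1056 sold [LIFO — newest first]: 104 @ $11.50 + 225 @ $14.40 + 208 @ $9.25 + 346 @ $10.30 + 173 @ $11.95 = $11,991.15
Ending inventory: 196 @ $10.60 + 129 @ $11.95 = $3,619.15

COGS = $11,991.15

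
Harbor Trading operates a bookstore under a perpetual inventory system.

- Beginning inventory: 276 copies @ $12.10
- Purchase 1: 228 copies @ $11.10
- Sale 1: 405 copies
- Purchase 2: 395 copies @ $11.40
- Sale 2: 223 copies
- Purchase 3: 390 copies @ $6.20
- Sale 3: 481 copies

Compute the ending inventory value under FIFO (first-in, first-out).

Ending inventory = $1,116.00

Sale 1 (405) [FIFO — oldest first]: 276 @ $12.10 + 129 @ $11.10 = $4,771.50
Sale 2 (223) [FIFO — oldest first]: 99 @ $11.10 + 124 @ $11.40 = $2,512.50
Sale 3 (481) [FIFO — oldest first]: 271 @ $11.40 + 210 @ $6.20 = $4,391.40
Total COGS = $4,771.50 + $2,512.50 + $4,391.40 = $11,675.40
Ending inventory: 180 @ $6.20 = $1,116.00
Check: goods available $12,791.40 = COGS $11,675.40 + ending $1,116.00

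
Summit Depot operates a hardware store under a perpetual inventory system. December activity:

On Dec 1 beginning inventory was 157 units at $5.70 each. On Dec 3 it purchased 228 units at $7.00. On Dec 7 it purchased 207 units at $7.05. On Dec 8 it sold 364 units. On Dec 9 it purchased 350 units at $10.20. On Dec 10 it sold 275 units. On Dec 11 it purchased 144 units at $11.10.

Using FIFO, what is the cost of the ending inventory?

Dec 8, 364 sold [FIFO — oldest first]: 157 @ $5.70 + 207 @ $7.00 = $2,343.90
Dec 10, 275 sold [FIFO — oldest first]: 21 @ $7.00 + 207 @ $7.05 + 47 @ $10.20 = $2,085.75
Total COGS = $2,343.90 + $2,085.75 = $4,429.65
Ending inventory: 303 @ $10.20 + 144 @ $11.10 = $4,689.00

Ending inventory = $4,689.00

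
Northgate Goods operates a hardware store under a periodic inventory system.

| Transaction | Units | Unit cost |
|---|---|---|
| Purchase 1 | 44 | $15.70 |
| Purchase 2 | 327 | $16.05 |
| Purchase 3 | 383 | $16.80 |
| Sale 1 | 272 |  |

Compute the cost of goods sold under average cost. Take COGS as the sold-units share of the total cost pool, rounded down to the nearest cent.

Sale 1, sell 272: 272/754 × $12,373.55 → $4,463.66
Ending inventory (cost pool remaining) = $7,909.89

COGS = $4,463.66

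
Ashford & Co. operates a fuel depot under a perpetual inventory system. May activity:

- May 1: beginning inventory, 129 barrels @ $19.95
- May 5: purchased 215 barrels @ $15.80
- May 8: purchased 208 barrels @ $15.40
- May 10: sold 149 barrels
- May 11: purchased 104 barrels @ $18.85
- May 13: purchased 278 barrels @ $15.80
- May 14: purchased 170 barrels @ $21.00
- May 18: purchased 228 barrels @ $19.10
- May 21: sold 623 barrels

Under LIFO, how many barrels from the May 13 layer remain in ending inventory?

May 10, 149 sold [LIFO — newest first]: 149 @ $15.40 = $2,294.60
May 21, 623 sold [LIFO — newest first]: 228 @ $19.10 + 170 @ $21.00 + 225 @ $15.80 = $11,479.80
Total COGS = $2,294.60 + $11,479.80 = $13,774.40
Ending inventory: 129 @ $19.95 + 215 @ $15.80 + 59 @ $15.40 + 104 @ $18.85 + 53 @ $15.80 = $9,676.95
Check: goods available $23,451.35 = COGS $13,774.40 + ending $9,676.95

53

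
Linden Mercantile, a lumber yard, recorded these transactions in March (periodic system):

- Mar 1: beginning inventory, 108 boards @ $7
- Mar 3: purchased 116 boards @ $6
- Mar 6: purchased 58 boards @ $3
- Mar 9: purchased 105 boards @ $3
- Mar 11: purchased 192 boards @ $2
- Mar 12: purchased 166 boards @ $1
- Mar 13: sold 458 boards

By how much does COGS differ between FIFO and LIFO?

FIFO COGS: 108 @ $7 + 116 @ $6 + 58 @ $3 + 105 @ $3 + 71 @ $2 = $2,083
LIFO COGS: 166 @ $1 + 192 @ $2 + 100 @ $3 = $850
Difference = |$2,083 − $850| = $1,233

$1,233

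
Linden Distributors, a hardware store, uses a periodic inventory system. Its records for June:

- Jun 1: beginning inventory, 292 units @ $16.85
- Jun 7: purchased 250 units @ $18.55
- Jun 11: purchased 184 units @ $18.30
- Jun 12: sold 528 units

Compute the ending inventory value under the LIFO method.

Jun 12, 528 sold [LIFO — newest first]: 184 @ $18.30 + 250 @ $18.55 + 94 @ $16.85 = $9,588.60
Ending inventory: 198 @ $16.85 = $3,336.30

Ending inventory = $3,336.30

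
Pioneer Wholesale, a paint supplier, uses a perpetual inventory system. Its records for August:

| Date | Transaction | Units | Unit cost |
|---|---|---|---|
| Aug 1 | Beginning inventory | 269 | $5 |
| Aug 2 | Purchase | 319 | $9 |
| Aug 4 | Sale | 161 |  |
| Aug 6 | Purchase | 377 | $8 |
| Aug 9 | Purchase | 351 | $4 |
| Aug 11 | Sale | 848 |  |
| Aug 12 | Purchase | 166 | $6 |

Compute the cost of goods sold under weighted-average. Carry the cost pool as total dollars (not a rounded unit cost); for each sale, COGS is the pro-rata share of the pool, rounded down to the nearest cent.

COGS = $6,647.37

After Aug 1: 269 on hand, pool $1,345.00 (≈ $5.0000 each)
After Aug 2: 588 on hand, pool $4,216.00 (≈ $7.1701 each)
Aug 4, sell 161: 161/588 × $4,216.00 → $1,154.38
After Aug 6: 804 on hand, pool $6,077.62 (≈ $7.5592 each)
After Aug 9: 1155 on hand, pool $7,481.62 (≈ $6.4776 each)
Aug 11, sell 848: 848/1155 × $7,481.62 → $5,492.99
After Aug 12: 473 on hand, pool $2,984.63 (≈ $6.3100 each)
Total COGS = $1,154.38 + $5,492.99 = $6,647.37
Ending inventory (cost pool remaining) = $2,984.63
Check: goods available $9,632.00 = COGS $6,647.37 + ending $2,984.63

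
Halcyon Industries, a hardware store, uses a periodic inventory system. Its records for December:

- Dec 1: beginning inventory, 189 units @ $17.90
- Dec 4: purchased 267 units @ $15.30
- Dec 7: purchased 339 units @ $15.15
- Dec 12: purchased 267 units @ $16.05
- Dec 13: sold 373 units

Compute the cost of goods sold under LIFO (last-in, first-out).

Dec 13, 373 sold [LIFO — newest first]: 267 @ $16.05 + 106 @ $15.15 = $5,891.25
Ending inventory: 189 @ $17.90 + 267 @ $15.30 + 233 @ $15.15 = $10,998.15
Check: goods available $16,889.40 = COGS $5,891.25 + ending $10,998.15

COGS = $5,891.25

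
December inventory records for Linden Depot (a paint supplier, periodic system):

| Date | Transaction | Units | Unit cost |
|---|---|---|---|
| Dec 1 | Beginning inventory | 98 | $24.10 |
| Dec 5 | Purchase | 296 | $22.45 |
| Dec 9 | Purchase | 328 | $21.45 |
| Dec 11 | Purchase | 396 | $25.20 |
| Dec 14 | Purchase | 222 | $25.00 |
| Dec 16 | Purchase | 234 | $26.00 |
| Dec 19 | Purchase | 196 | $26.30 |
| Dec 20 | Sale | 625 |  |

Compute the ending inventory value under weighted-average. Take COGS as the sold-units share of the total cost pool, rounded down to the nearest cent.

Dec 20, sell 625: 625/1770 × $42,810.60 → $15,116.73
Ending inventory (cost pool remaining) = $27,693.87
Check: goods available $42,810.60 = COGS $15,116.73 + ending $27,693.87

Ending inventory = $27,693.87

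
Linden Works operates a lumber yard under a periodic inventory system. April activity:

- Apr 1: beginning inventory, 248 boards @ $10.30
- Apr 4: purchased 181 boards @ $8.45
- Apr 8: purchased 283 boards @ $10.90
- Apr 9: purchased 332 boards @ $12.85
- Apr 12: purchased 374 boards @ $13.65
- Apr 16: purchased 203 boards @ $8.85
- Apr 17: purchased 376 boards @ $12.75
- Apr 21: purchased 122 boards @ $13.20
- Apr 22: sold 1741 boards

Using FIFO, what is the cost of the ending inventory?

Apr 22, 1741 sold [FIFO — oldest first]: 248 @ $10.30 + 181 @ $8.45 + 283 @ $10.90 + 332 @ $12.85 + 374 @ $13.65 + 203 @ $8.85 + 120 @ $12.75 = $19,866.40
Ending inventory: 256 @ $12.75 + 122 @ $13.20 = $4,874.40

Ending inventory = $4,874.40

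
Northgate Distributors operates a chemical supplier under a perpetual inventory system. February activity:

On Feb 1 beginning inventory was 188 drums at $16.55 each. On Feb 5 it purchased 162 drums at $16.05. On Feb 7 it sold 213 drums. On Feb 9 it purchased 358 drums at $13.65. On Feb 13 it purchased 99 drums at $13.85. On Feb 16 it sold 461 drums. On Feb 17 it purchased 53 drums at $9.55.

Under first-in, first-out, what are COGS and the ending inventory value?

COGS = $10,134.10; ending inventory = $2,341.40

Feb 7, 213 sold [FIFO — oldest first]: 188 @ $16.55 + 25 @ $16.05 = $3,512.65
Feb 16, 461 sold [FIFO — oldest first]: 137 @ $16.05 + 324 @ $13.65 = $6,621.45
Total COGS = $3,512.65 + $6,621.45 = $10,134.10
Ending inventory: 34 @ $13.65 + 99 @ $13.85 + 53 @ $9.55 = $2,341.40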